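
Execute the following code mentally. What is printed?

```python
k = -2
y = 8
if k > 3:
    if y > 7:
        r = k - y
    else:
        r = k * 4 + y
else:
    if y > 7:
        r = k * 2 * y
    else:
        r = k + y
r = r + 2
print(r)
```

k=-2, y=8
k > 3 is False; y > 7 is True
→ r = k * 2 * y = -32
r = (-32)+2 = -30

-30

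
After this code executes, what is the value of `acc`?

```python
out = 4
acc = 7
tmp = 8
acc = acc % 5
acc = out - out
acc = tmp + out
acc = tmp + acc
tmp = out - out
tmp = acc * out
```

20

acc = 7%5 = 2
acc = 4-4 = 0
acc = 8+4 = 12
acc = 8+12 = 20
tmp = 4-4 = 0
tmp = 20*4 = 80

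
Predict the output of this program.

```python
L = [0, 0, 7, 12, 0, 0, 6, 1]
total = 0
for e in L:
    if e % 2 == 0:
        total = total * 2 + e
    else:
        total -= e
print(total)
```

-11

e=0: even, total = 0*2+0 = 0
e=0: even, total = 0*2+0 = 0
e=7: not even, total = 0-7 = -7
e=12: even, total = (-7)*2+12 = -2
e=0: even, total = (-2)*2+0 = -4
e=0: even, total = (-4)*2+0 = -8
e=6: even, total = (-8)*2+6 = -10
e=1: not even, total = (-10)-1 = -11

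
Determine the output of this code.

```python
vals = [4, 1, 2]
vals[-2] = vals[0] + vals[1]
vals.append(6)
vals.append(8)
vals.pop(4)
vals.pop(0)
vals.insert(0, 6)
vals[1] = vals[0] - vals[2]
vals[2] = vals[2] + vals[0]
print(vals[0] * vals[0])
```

vals[-2] = vals[0]+vals[1] = 4+1 = 5 → [4, 5, 2]
append 6 → [4, 5, 2, 6]
append 8 → [4, 5, 2, 6, 8]
pop(4) removes 8 → [4, 5, 2, 6]
pop(0) removes 4 → [5, 2, 6]
insert 6 at 0 → [6, 5, 2, 6]
vals[1] = vals[0]-vals[2] = 6-2 = 4 → [6, 4, 2, 6]
vals[2] = vals[2]+vals[0] = 2+6 = 8 → [6, 4, 8, 6]
vals[0]*vals[0] = 6*6 = 36

36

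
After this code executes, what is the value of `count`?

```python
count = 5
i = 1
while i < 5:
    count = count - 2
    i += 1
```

-3

i=1: count = 5-2 = 3
i=2: count = 3-2 = 1
i=3: count = 1-2 = -1
i=4: count = (-1)-2 = -3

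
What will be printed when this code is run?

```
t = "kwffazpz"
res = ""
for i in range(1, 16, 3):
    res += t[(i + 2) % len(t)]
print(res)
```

fpwaz

i=1: add t[3]='f' → 'f'
i=4: add t[6]='p' → 'fp'
i=7: add t[1]='w' → 'fpw'
i=10: add t[4]='a' → 'fpwa'
i=13: add t[7]='z' → 'fpwaz'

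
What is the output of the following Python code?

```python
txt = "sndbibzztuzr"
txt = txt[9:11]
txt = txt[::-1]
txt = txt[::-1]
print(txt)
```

slice [9:11] → 'uz'
reverse → 'zu'
reverse → 'uz'

uz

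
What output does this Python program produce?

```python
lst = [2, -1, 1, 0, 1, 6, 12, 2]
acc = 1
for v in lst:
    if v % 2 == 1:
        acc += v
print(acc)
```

v=2: not odd
v=-1: odd, acc = 1+(-1) = 0
v=1: odd, acc = 0+1 = 1
v=0: not odd
v=1: odd, acc = 1+1 = 2
v=6: not odd
v=12: not odd
v=2: not odd

2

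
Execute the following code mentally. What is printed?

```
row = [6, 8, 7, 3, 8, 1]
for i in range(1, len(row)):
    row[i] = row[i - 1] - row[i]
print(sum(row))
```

i=1: row[1] = 6-8 = -2 → [6, -2, 7, 3, 8, 1]
i=2: row[2] = (-2)-7 = -9 → [6, -2, -9, 3, 8, 1]
i=3: row[3] = (-9)-3 = -12 → [6, -2, -9, -12, 8, 1]
i=4: row[4] = (-12)-8 = -20 → [6, -2, -9, -12, -20, 1]
i=5: row[5] = (-20)-1 = -21 → [6, -2, -9, -12, -20, -21]
sum = -58

-58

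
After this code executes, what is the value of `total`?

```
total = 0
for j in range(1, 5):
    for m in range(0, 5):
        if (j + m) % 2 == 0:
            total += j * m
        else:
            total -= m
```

32

j=1,m=0: odd sum, total = 0-0 = 0
j=1,m=1: even sum, total = 0+1 = 1
j=1,m=2: odd sum, total = 1-2 = -1
j=1,m=3: even sum, total = (-1)+3 = 2
j=1,m=4: odd sum, total = 2-4 = -2
j=2,m=0: even sum, total = (-2)+0 = -2
j=2,m=1: odd sum, total = (-2)-1 = -3
j=2,m=2: even sum, total = (-3)+4 = 1
j=2,m=3: odd sum, total = 1-3 = -2
j=2,m=4: even sum, total = (-2)+8 = 6
j=3,m=0: odd sum, total = 6-0 = 6
j=3,m=1: even sum, total = 6+3 = 9
j=3,m=2: odd sum, total = 9-2 = 7
j=3,m=3: even sum, total = 7+9 = 16
j=3,m=4: odd sum, total = 16-4 = 12
j=4,m=0: even sum, total = 12+0 = 12
j=4,m=1: odd sum, total = 12-1 = 11
j=4,m=2: even sum, total = 11+8 = 19
j=4,m=3: odd sum, total = 19-3 = 16
j=4,m=4: even sum, total = 16+16 = 32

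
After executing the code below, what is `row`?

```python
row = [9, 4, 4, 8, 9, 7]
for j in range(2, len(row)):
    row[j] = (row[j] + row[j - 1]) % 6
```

[9, 4, 2, 4, 1, 2]

j=2: row[2] = (4+4)%6 = 2 → [9, 4, 2, 8, 9, 7]
j=3: row[3] = (8+2)%6 = 4 → [9, 4, 2, 4, 9, 7]
j=4: row[4] = (9+4)%6 = 1 → [9, 4, 2, 4, 1, 7]
j=5: row[5] = (7+1)%6 = 2 → [9, 4, 2, 4, 1, 2]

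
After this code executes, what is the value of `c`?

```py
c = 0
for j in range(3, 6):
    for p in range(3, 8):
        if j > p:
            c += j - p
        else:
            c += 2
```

j=3,p=3: not 3>3, c = 0+2 = 2
j=3,p=4: not 3>4, c = 2+2 = 4
j=3,p=5: not 3>5, c = 4+2 = 6
j=3,p=6: not 3>6, c = 6+2 = 8
j=3,p=7: not 3>7, c = 8+2 = 10
j=4,p=3: 4>3, c = 10+1 = 11
j=4,p=4: not 4>4, c = 11+2 = 13
j=4,p=5: not 4>5, c = 13+2 = 15
j=4,p=6: not 4>6, c = 15+2 = 17
j=4,p=7: not 4>7, c = 17+2 = 19
j=5,p=3: 5>3, c = 19+2 = 21
j=5,p=4: 5>4, c = 21+1 = 22
j=5,p=5: not 5>5, c = 22+2 = 24
j=5,p=6: not 5>6, c = 24+2 = 26
j=5,p=7: not 5>7, c = 26+2 = 28

28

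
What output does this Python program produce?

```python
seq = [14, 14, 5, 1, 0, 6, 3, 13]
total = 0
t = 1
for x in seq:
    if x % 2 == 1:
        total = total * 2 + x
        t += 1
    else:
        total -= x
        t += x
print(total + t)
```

x=14: not odd, total = 0-14 = -14; t=15
x=14: not odd, total = (-14)-14 = -28; t=29
x=5: odd, total = (-28)*2+5 = -51; t=30
x=1: odd, total = (-51)*2+1 = -101; t=31
x=0: not odd, total = (-101)-0 = -101; t=31
x=6: not odd, total = (-101)-6 = -107; t=37
x=3: odd, total = (-107)*2+3 = -211; t=38
x=13: odd, total = (-211)*2+13 = -409; t=39
total+t = (-409)+39 = -370

-370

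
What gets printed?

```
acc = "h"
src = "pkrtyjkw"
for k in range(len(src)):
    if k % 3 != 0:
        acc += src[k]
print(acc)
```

k=0: skip
k=1: add 'k' → 'hk'
k=2: add 'r' → 'hkr'
k=3: skip
k=4: add 'y' → 'hkry'
k=5: add 'j' → 'hkryj'
k=6: skip
k=7: add 'w' → 'hkryjw'

hkryjw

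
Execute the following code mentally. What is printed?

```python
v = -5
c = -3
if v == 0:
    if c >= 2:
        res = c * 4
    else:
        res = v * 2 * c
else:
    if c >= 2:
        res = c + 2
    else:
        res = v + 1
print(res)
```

v=-5, c=-3
v == 0 is False; c >= 2 is False
→ res = v + 1 = -4

-4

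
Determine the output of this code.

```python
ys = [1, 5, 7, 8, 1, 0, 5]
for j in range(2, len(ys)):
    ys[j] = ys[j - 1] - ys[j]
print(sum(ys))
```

-44

j=2: ys[2] = 5-7 = -2 → [1, 5, -2, 8, 1, 0, 5]
j=3: ys[3] = (-2)-8 = -10 → [1, 5, -2, -10, 1, 0, 5]
j=4: ys[4] = (-10)-1 = -11 → [1, 5, -2, -10, -11, 0, 5]
j=5: ys[5] = (-11)-0 = -11 → [1, 5, -2, -10, -11, -11, 5]
j=6: ys[6] = (-11)-5 = -16 → [1, 5, -2, -10, -11, -11, -16]
sum = -44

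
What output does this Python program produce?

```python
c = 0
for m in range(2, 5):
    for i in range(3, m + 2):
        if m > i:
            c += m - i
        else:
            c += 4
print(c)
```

m=2,i=3: not 2>3, c = 0+4 = 4
m=3,i=3: not 3>3, c = 4+4 = 8
m=3,i=4: not 3>4, c = 8+4 = 12
m=4,i=3: 4>3, c = 12+1 = 13
m=4,i=4: not 4>4, c = 13+4 = 17
m=4,i=5: not 4>5, c = 17+4 = 21

21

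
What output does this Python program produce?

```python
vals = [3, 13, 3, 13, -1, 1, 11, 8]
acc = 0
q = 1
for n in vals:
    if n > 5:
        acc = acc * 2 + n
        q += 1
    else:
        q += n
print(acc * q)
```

2046

n=3: not >5; q=4
n=13: >5, acc = 0*2+13 = 13; q=5
n=3: not >5; q=8
n=13: >5, acc = 13*2+13 = 39; q=9
n=-1: not >5; q=8
n=1: not >5; q=9
n=11: >5, acc = 39*2+11 = 89; q=10
n=8: >5, acc = 89*2+8 = 186; q=11
acc*q = 186*11 = 2046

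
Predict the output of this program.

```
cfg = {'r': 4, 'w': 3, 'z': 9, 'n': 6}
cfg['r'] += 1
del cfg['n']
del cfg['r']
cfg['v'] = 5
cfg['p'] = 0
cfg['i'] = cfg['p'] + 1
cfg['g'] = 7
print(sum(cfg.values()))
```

cfg['r'] = 4+1 = 5 → {'r': 5, 'w': 3, 'z': 9, 'n': 6}
del 'n' → {'r': 5, 'w': 3, 'z': 9}
del 'r' → {'w': 3, 'z': 9}
cfg['v'] = 5 → {'w': 3, 'z': 9, 'v': 5}
cfg['p'] = 0 → {'w': 3, 'z': 9, 'v': 5, 'p': 0}
cfg['i'] = cfg['p']+1 = 1 → {'w': 3, 'z': 9, 'v': 5, 'p': 0, 'i': 1}
cfg['g'] = 7 → {'w': 3, 'z': 9, 'v': 5, 'p': 0, 'i': 1, 'g': 7}
sum of values = 25

25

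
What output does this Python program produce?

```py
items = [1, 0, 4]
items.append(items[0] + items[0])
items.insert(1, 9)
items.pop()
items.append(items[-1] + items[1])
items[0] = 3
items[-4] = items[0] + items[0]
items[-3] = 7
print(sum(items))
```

append items[0]+items[0] = 1+1 = 2 → [1, 0, 4, 2]
insert 9 at 1 → [1, 9, 0, 4, 2]
pop() removes 2 → [1, 9, 0, 4]
append items[-1]+items[1] = 4+9 = 13 → [1, 9, 0, 4, 13]
items[0] = 3 → [3, 9, 0, 4, 13]
items[-4] = items[0]+items[0] = 3+3 = 6 → [3, 6, 0, 4, 13]
items[-3] = 7 → [3, 6, 7, 4, 13]
sum = 33

33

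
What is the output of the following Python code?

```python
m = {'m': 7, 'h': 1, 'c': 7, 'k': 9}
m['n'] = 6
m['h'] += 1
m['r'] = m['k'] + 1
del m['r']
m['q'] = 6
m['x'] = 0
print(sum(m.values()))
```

m['n'] = 6 → {'m': 7, 'h': 1, 'c': 7, 'k': 9, 'n': 6}
m['h'] = 1+1 = 2 → {'m': 7, 'h': 2, 'c': 7, 'k': 9, 'n': 6}
m['r'] = m['k']+1 = 10 → {'m': 7, 'h': 2, 'c': 7, 'k': 9, 'n': 6, 'r': 10}
del 'r' → {'m': 7, 'h': 2, 'c': 7, 'k': 9, 'n': 6}
m['q'] = 6 → {'m': 7, 'h': 2, 'c': 7, 'k': 9, 'n': 6, 'q': 6}
m['x'] = 0 → {'m': 7, 'h': 2, 'c': 7, 'k': 9, 'n': 6, 'q': 6, 'x': 0}
sum of values = 37

37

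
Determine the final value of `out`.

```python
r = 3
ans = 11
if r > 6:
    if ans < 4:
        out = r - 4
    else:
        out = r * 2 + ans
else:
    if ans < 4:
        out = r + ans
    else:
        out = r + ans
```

r=3, ans=11
r > 6 is False; ans < 4 is False
→ out = r + ans = 14

14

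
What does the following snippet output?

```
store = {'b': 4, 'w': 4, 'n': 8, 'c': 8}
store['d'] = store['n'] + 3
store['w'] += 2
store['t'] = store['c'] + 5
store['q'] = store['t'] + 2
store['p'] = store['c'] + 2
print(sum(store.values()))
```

75

store['d'] = store['n']+3 = 11 → {'b': 4, 'w': 4, 'n': 8, 'c': 8, 'd': 11}
store['w'] = 4+2 = 6 → {'b': 4, 'w': 6, 'n': 8, 'c': 8, 'd': 11}
store['t'] = store['c']+5 = 13 → {'b': 4, 'w': 6, 'n': 8, 'c': 8, 'd': 11, 't': 13}
store['q'] = store['t']+2 = 15 → {'b': 4, 'w': 6, 'n': 8, 'c': 8, 'd': 11, 't': 13, 'q': 15}
store['p'] = store['c']+2 = 10 → {'b': 4, 'w': 6, 'n': 8, 'c': 8, 'd': 11, 't': 13, 'q': 15, 'p': 10}
sum of values = 75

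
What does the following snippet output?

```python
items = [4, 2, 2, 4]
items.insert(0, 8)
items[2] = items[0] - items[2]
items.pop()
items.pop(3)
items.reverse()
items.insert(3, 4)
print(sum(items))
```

insert 8 at 0 → [8, 4, 2, 2, 4]
items[2] = items[0]-items[2] = 8-2 = 6 → [8, 4, 6, 2, 4]
pop() removes 4 → [8, 4, 6, 2]
pop(3) removes 2 → [8, 4, 6]
reverse → [6, 4, 8]
insert 4 at 3 → [6, 4, 8, 4]
sum = 22

22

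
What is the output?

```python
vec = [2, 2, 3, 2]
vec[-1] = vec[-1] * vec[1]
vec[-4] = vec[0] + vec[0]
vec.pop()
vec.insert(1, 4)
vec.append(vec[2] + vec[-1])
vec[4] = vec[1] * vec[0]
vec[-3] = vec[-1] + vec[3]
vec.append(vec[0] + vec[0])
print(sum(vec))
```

54

vec[-1] = vec[-1]*vec[1] = 2*2 = 4 → [2, 2, 3, 4]
vec[-4] = vec[0]+vec[0] = 2+2 = 4 → [4, 2, 3, 4]
pop() removes 4 → [4, 2, 3]
insert 4 at 1 → [4, 4, 2, 3]
append vec[2]+vec[-1] = 2+3 = 5 → [4, 4, 2, 3, 5]
vec[4] = vec[1]*vec[0] = 4*4 = 16 → [4, 4, 2, 3, 16]
vec[-3] = vec[-1]+vec[3] = 16+3 = 19 → [4, 4, 19, 3, 16]
append vec[0]+vec[0] = 4+4 = 8 → [4, 4, 19, 3, 16, 8]
sum = 54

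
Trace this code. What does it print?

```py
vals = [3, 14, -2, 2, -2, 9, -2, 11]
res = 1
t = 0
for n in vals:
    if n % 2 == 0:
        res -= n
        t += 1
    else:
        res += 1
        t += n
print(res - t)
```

n=3: not even, res = 1+1 = 2; t=3
n=14: even, res = 2-14 = -12; t=4
n=-2: even, res = (-12)-(-2) = -10; t=5
n=2: even, res = (-10)-2 = -12; t=6
n=-2: even, res = (-12)-(-2) = -10; t=7
n=9: not even, res = (-10)+1 = -9; t=16
n=-2: even, res = (-9)-(-2) = -7; t=17
n=11: not even, res = (-7)+1 = -6; t=28
res-t = (-6)-28 = -34

-34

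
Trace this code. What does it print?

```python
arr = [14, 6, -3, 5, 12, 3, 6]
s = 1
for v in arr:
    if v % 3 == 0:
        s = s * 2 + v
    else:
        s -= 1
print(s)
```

v=14: not %3==0, s = 1-1 = 0
v=6: %3==0, s = 0*2+6 = 6
v=-3: %3==0, s = 6*2+(-3) = 9
v=5: not %3==0, s = 9-1 = 8
v=12: %3==0, s = 8*2+12 = 28
v=3: %3==0, s = 28*2+3 = 59
v=6: %3==0, s = 59*2+6 = 124

124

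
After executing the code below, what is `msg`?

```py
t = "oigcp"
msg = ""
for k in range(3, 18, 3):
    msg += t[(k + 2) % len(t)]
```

'ocipg'

k=3: add t[0]='o' → 'o'
k=6: add t[3]='c' → 'oc'
k=9: add t[1]='i' → 'oci'
k=12: add t[4]='p' → 'ocip'
k=15: add t[2]='g' → 'ocipg'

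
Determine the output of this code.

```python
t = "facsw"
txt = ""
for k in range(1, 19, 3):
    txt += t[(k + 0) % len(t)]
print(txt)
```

k=1: add t[1]='a' → 'a'
k=4: add t[4]='w' → 'aw'
k=7: add t[2]='c' → 'awc'
k=10: add t[0]='f' → 'awcf'
k=13: add t[3]='s' → 'awcfs'
k=16: add t[1]='a' → 'awcfsa'

awcfsa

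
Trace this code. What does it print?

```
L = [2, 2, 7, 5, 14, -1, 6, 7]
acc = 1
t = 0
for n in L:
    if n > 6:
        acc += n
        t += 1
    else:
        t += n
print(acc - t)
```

12

n=2: not >6; t=2
n=2: not >6; t=4
n=7: >6, acc = 1+7 = 8; t=5
n=5: not >6; t=10
n=14: >6, acc = 8+14 = 22; t=11
n=-1: not >6; t=10
n=6: not >6; t=16
n=7: >6, acc = 22+7 = 29; t=17
acc-t = 29-17 = 12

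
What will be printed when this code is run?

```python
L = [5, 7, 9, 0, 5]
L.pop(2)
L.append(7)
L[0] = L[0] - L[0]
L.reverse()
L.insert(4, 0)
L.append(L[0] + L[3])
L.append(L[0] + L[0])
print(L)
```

pop(2) removes 9 → [5, 7, 0, 5]
append 7 → [5, 7, 0, 5, 7]
L[0] = L[0]-L[0] = 5-5 = 0 → [0, 7, 0, 5, 7]
reverse → [7, 5, 0, 7, 0]
insert 0 at 4 → [7, 5, 0, 7, 0, 0]
append L[0]+L[3] = 7+7 = 14 → [7, 5, 0, 7, 0, 0, 14]
append L[0]+L[0] = 7+7 = 14 → [7, 5, 0, 7, 0, 0, 14, 14]

[7, 5, 0, 7, 0, 0, 14, 14]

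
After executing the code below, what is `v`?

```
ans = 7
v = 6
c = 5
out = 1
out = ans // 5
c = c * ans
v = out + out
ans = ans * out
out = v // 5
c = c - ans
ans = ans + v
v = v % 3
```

2

out = 7//5 = 1
c = 5*7 = 35
v = 1+1 = 2
ans = 7*1 = 7
out = 2//5 = 0
c = 35-7 = 28
ans = 7+2 = 9
v = 2%3 = 2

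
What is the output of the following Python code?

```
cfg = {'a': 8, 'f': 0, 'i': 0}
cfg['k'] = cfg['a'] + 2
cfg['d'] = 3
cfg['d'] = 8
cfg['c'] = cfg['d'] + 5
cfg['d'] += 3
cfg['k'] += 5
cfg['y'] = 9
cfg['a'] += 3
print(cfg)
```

cfg['k'] = cfg['a']+2 = 10 → {'a': 8, 'f': 0, 'i': 0, 'k': 10}
cfg['d'] = 3 → {'a': 8, 'f': 0, 'i': 0, 'k': 10, 'd': 3}
cfg['d'] = 8 → {'a': 8, 'f': 0, 'i': 0, 'k': 10, 'd': 8}
cfg['c'] = cfg['d']+5 = 13 → {'a': 8, 'f': 0, 'i': 0, 'k': 10, 'd': 8, 'c': 13}
cfg['d'] = 8+3 = 11 → {'a': 8, 'f': 0, 'i': 0, 'k': 10, 'd': 11, 'c': 13}
cfg['k'] = 10+5 = 15 → {'a': 8, 'f': 0, 'i': 0, 'k': 15, 'd': 11, 'c': 13}
cfg['y'] = 9 → {'a': 8, 'f': 0, 'i': 0, 'k': 15, 'd': 11, 'c': 13, 'y': 9}
cfg['a'] = 8+3 = 11 → {'a': 11, 'f': 0, 'i': 0, 'k': 15, 'd': 11, 'c': 13, 'y': 9}

{'a': 11, 'f': 0, 'i': 0, 'k': 15, 'd': 11, 'c': 13, 'y': 9}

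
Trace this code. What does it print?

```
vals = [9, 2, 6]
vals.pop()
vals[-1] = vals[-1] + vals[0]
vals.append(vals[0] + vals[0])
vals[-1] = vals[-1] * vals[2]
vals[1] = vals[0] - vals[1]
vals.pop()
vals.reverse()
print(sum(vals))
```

7

pop() removes 6 → [9, 2]
vals[-1] = vals[-1]+vals[0] = 2+9 = 11 → [9, 11]
append vals[0]+vals[0] = 9+9 = 18 → [9, 11, 18]
vals[-1] = vals[-1]*vals[2] = 18*18 = 324 → [9, 11, 324]
vals[1] = vals[0]-vals[1] = 9-11 = -2 → [9, -2, 324]
pop() removes 324 → [9, -2]
reverse → [-2, 9]
sum = 7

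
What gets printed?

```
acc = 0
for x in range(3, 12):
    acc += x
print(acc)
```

x=3: acc = 0+3 = 3
x=4: acc = 3+4 = 7
x=5: acc = 7+5 = 12
x=6: acc = 12+6 = 18
x=7: acc = 18+7 = 25
x=8: acc = 25+8 = 33
x=9: acc = 33+9 = 42
x=10: acc = 42+10 = 52
x=11: acc = 52+11 = 63

63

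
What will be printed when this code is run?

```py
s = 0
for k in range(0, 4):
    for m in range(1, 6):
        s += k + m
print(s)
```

k=0,m=1: s = 0+1 = 1
k=0,m=2: s = 1+2 = 3
k=0,m=3: s = 3+3 = 6
k=0,m=4: s = 6+4 = 10
k=0,m=5: s = 10+5 = 15
k=1,m=1: s = 15+2 = 17
k=1,m=2: s = 17+3 = 20
k=1,m=3: s = 20+4 = 24
k=1,m=4: s = 24+5 = 29
k=1,m=5: s = 29+6 = 35
k=2,m=1: s = 35+3 = 38
k=2,m=2: s = 38+4 = 42
k=2,m=3: s = 42+5 = 47
k=2,m=4: s = 47+6 = 53
k=2,m=5: s = 53+7 = 60
k=3,m=1: s = 60+4 = 64
k=3,m=2: s = 64+5 = 69
k=3,m=3: s = 69+6 = 75
k=3,m=4: s = 75+7 = 82
k=3,m=5: s = 82+8 = 90

90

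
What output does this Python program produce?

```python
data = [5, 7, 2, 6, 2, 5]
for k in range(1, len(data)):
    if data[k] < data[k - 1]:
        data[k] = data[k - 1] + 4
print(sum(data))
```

80

k=1: 7>=5, unchanged → [5, 7, 2, 6, 2, 5]
k=2: 2<7, data[2] = 7+4 = 11 → [5, 7, 11, 6, 2, 5]
k=3: 6<11, data[3] = 11+4 = 15 → [5, 7, 11, 15, 2, 5]
k=4: 2<15, data[4] = 15+4 = 19 → [5, 7, 11, 15, 19, 5]
k=5: 5<19, data[5] = 19+4 = 23 → [5, 7, 11, 15, 19, 23]
sum = 80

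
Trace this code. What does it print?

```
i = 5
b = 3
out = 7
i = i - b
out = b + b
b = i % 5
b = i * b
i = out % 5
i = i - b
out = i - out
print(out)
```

-9

i = 5-3 = 2
out = 3+3 = 6
b = 2%5 = 2
b = 2*2 = 4
i = 6%5 = 1
i = 1-4 = -3
out = (-3)-6 = -9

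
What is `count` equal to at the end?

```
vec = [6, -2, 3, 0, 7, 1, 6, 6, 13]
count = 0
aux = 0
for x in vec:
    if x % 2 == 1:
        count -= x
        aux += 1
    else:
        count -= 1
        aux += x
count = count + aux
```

x=6: not odd, count = 0-1 = -1; aux=6
x=-2: not odd, count = (-1)-1 = -2; aux=4
x=3: odd, count = (-2)-3 = -5; aux=5
x=0: not odd, count = (-5)-1 = -6; aux=5
x=7: odd, count = (-6)-7 = -13; aux=6
x=1: odd, count = (-13)-1 = -14; aux=7
x=6: not odd, count = (-14)-1 = -15; aux=13
x=6: not odd, count = (-15)-1 = -16; aux=19
x=13: odd, count = (-16)-13 = -29; aux=20
count+aux = (-29)+20 = -9

-9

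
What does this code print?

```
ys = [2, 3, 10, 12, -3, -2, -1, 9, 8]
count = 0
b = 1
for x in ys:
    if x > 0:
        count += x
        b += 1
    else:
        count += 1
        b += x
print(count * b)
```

47

x=2: >0, count = 0+2 = 2; b=2
x=3: >0, count = 2+3 = 5; b=3
x=10: >0, count = 5+10 = 15; b=4
x=12: >0, count = 15+12 = 27; b=5
x=-3: not >0, count = 27+1 = 28; b=2
x=-2: not >0, count = 28+1 = 29; b=0
x=-1: not >0, count = 29+1 = 30; b=-1
x=9: >0, count = 30+9 = 39; b=0
x=8: >0, count = 39+8 = 47; b=1
count*b = 47*1 = 47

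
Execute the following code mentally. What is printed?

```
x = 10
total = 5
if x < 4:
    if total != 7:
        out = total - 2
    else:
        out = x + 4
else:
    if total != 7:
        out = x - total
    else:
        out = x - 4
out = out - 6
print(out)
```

-1

x=10, total=5
x < 4 is False; total != 7 is True
→ out = x - total = 5
out = 5-6 = -1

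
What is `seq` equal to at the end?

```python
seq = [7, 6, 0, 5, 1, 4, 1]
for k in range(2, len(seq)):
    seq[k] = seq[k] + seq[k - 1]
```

[7, 6, 6, 11, 12, 16, 17]

k=2: seq[2] = 0+6 = 6 → [7, 6, 6, 5, 1, 4, 1]
k=3: seq[3] = 5+6 = 11 → [7, 6, 6, 11, 1, 4, 1]
k=4: seq[4] = 1+11 = 12 → [7, 6, 6, 11, 12, 4, 1]
k=5: seq[5] = 4+12 = 16 → [7, 6, 6, 11, 12, 16, 1]
k=6: seq[6] = 1+16 = 17 → [7, 6, 6, 11, 12, 16, 17]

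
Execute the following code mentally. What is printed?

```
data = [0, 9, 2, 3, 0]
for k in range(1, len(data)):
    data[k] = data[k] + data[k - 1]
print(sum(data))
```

k=1: data[1] = 9+0 = 9 → [0, 9, 2, 3, 0]
k=2: data[2] = 2+9 = 11 → [0, 9, 11, 3, 0]
k=3: data[3] = 3+11 = 14 → [0, 9, 11, 14, 0]
k=4: data[4] = 0+14 = 14 → [0, 9, 11, 14, 14]
sum = 48

48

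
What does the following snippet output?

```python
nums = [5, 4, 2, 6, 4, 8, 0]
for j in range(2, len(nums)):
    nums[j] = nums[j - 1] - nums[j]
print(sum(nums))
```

j=2: nums[2] = 4-2 = 2 → [5, 4, 2, 6, 4, 8, 0]
j=3: nums[3] = 2-6 = -4 → [5, 4, 2, -4, 4, 8, 0]
j=4: nums[4] = (-4)-4 = -8 → [5, 4, 2, -4, -8, 8, 0]
j=5: nums[5] = (-8)-8 = -16 → [5, 4, 2, -4, -8, -16, 0]
j=6: nums[6] = (-16)-0 = -16 → [5, 4, 2, -4, -8, -16, -16]
sum = -33

-33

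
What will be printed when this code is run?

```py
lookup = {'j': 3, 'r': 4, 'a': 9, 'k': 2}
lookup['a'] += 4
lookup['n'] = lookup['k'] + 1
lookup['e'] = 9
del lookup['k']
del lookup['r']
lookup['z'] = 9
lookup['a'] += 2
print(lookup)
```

{'j': 3, 'a': 15, 'n': 3, 'e': 9, 'z': 9}

lookup['a'] = 9+4 = 13 → {'j': 3, 'r': 4, 'a': 13, 'k': 2}
lookup['n'] = lookup['k']+1 = 3 → {'j': 3, 'r': 4, 'a': 13, 'k': 2, 'n': 3}
lookup['e'] = 9 → {'j': 3, 'r': 4, 'a': 13, 'k': 2, 'n': 3, 'e': 9}
del 'k' → {'j': 3, 'r': 4, 'a': 13, 'n': 3, 'e': 9}
del 'r' → {'j': 3, 'a': 13, 'n': 3, 'e': 9}
lookup['z'] = 9 → {'j': 3, 'a': 13, 'n': 3, 'e': 9, 'z': 9}
lookup['a'] = 13+2 = 15 → {'j': 3, 'a': 15, 'n': 3, 'e': 9, 'z': 9}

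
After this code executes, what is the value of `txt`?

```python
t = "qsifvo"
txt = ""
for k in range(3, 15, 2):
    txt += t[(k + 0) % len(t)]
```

'fosfos'

k=3: add t[3]='f' → 'f'
k=5: add t[5]='o' → 'fo'
k=7: add t[1]='s' → 'fos'
k=9: add t[3]='f' → 'fosf'
k=11: add t[5]='o' → 'fosfo'
k=13: add t[1]='s' → 'fosfos'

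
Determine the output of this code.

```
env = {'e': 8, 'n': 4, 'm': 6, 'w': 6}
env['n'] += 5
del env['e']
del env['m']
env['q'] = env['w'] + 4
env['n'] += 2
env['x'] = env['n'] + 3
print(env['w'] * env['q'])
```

env['n'] = 4+5 = 9 → {'e': 8, 'n': 9, 'm': 6, 'w': 6}
del 'e' → {'n': 9, 'm': 6, 'w': 6}
del 'm' → {'n': 9, 'w': 6}
env['q'] = env['w']+4 = 10 → {'n': 9, 'w': 6, 'q': 10}
env['n'] = 9+2 = 11 → {'n': 11, 'w': 6, 'q': 10}
env['x'] = env['n']+3 = 14 → {'n': 11, 'w': 6, 'q': 10, 'x': 14}
env['w']*env['q'] = 6*10 = 60

60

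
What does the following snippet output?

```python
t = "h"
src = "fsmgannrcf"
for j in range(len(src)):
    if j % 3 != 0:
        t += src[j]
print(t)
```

j=0: skip
j=1: add 's' → 'hs'
j=2: add 'm' → 'hsm'
j=3: skip
j=4: add 'a' → 'hsma'
j=5: add 'n' → 'hsman'
j=6: skip
j=7: add 'r' → 'hsmanr'
j=8: add 'c' → 'hsmanrc'
j=9: skip

hsmanrc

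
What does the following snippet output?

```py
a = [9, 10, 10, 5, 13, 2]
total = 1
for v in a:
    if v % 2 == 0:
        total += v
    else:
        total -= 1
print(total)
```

20

v=9: not even, total = 1-1 = 0
v=10: even, total = 0+10 = 10
v=10: even, total = 10+10 = 20
v=5: not even, total = 20-1 = 19
v=13: not even, total = 19-1 = 18
v=2: even, total = 18+2 = 20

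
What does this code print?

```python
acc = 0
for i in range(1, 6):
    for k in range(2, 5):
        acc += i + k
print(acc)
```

i=1,k=2: acc = 0+3 = 3
i=1,k=3: acc = 3+4 = 7
i=1,k=4: acc = 7+5 = 12
i=2,k=2: acc = 12+4 = 16
i=2,k=3: acc = 16+5 = 21
i=2,k=4: acc = 21+6 = 27
i=3,k=2: acc = 27+5 = 32
i=3,k=3: acc = 32+6 = 38
i=3,k=4: acc = 38+7 = 45
i=4,k=2: acc = 45+6 = 51
i=4,k=3: acc = 51+7 = 58
i=4,k=4: acc = 58+8 = 66
i=5,k=2: acc = 66+7 = 73
i=5,k=3: acc = 73+8 = 81
i=5,k=4: acc = 81+9 = 90

90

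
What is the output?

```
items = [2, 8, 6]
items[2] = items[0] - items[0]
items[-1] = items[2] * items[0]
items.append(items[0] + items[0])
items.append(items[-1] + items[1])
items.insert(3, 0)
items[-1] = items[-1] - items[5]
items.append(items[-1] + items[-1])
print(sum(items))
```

14

items[2] = items[0]-items[0] = 2-2 = 0 → [2, 8, 0]
items[-1] = items[2]*items[0] = 0*2 = 0 → [2, 8, 0]
append items[0]+items[0] = 2+2 = 4 → [2, 8, 0, 4]
append items[-1]+items[1] = 4+8 = 12 → [2, 8, 0, 4, 12]
insert 0 at 3 → [2, 8, 0, 0, 4, 12]
items[-1] = items[-1]-items[5] = 12-12 = 0 → [2, 8, 0, 0, 4, 0]
append items[-1]+items[-1] = 0+0 = 0 → [2, 8, 0, 0, 4, 0, 0]
sum = 14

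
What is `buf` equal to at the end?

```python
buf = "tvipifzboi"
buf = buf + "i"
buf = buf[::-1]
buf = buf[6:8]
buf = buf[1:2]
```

'p'

+ 'i' → 'tvipifzboii'
reverse → 'iiobzfipivt'
slice [6:8] → 'ip'
slice [1:2] → 'p'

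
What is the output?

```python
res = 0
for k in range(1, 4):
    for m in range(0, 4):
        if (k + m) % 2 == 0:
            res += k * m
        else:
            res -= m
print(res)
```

12

k=1,m=0: odd sum, res = 0-0 = 0
k=1,m=1: even sum, res = 0+1 = 1
k=1,m=2: odd sum, res = 1-2 = -1
k=1,m=3: even sum, res = (-1)+3 = 2
k=2,m=0: even sum, res = 2+0 = 2
k=2,m=1: odd sum, res = 2-1 = 1
k=2,m=2: even sum, res = 1+4 = 5
k=2,m=3: odd sum, res = 5-3 = 2
k=3,m=0: odd sum, res = 2-0 = 2
k=3,m=1: even sum, res = 2+3 = 5
k=3,m=2: odd sum, res = 5-2 = 3
k=3,m=3: even sum, res = 3+9 = 12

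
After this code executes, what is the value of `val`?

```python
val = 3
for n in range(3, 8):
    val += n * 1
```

28

n=3: val = 3+3*1 = 6
n=4: val = 6+4*1 = 10
n=5: val = 10+5*1 = 15
n=6: val = 15+6*1 = 21
n=7: val = 21+7*1 = 28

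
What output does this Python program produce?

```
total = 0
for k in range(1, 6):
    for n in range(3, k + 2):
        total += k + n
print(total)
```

k=2,n=3: total = 0+5 = 5
k=3,n=3: total = 5+6 = 11
k=3,n=4: total = 11+7 = 18
k=4,n=3: total = 18+7 = 25
k=4,n=4: total = 25+8 = 33
k=4,n=5: total = 33+9 = 42
k=5,n=3: total = 42+8 = 50
k=5,n=4: total = 50+9 = 59
k=5,n=5: total = 59+10 = 69
k=5,n=6: total = 69+11 = 80

80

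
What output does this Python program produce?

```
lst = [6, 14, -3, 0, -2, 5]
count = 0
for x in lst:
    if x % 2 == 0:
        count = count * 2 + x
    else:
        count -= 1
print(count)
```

x=6: even, count = 0*2+6 = 6
x=14: even, count = 6*2+14 = 26
x=-3: not even, count = 26-1 = 25
x=0: even, count = 25*2+0 = 50
x=-2: even, count = 50*2+(-2) = 98
x=5: not even, count = 98-1 = 97

97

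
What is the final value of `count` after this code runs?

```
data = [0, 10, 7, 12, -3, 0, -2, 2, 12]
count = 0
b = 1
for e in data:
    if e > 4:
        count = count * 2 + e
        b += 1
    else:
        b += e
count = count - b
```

e=0: not >4; b=1
e=10: >4, count = 0*2+10 = 10; b=2
e=7: >4, count = 10*2+7 = 27; b=3
e=12: >4, count = 27*2+12 = 66; b=4
e=-3: not >4; b=1
e=0: not >4; b=1
e=-2: not >4; b=-1
e=2: not >4; b=1
e=12: >4, count = 66*2+12 = 144; b=2
count-b = 144-2 = 142

142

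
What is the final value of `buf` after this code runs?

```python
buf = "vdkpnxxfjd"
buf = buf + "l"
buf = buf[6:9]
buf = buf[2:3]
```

+ 'l' → 'vdkpnxxfjdl'
slice [6:9] → 'xfj'
slice [2:3] → 'j'

'j'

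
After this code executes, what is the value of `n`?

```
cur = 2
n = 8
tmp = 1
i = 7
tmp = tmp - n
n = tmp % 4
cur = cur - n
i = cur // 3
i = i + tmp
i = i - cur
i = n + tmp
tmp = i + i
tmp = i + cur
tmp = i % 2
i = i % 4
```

tmp = 1-8 = -7
n = (-7)%4 = 1
cur = 2-1 = 1
i = 1//3 = 0
i = 0+(-7) = -7
i = (-7)-1 = -8
i = 1+(-7) = -6
tmp = (-6)+(-6) = -12
tmp = (-6)+1 = -5
tmp = (-6)%2 = 0
i = (-6)%4 = 2

1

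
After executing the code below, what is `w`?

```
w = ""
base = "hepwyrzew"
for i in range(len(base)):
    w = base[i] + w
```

i=0: prepend 'h' → 'h'
i=1: prepend 'e' → 'eh'
i=2: prepend 'p' → 'peh'
i=3: prepend 'w' → 'wpeh'
i=4: prepend 'y' → 'ywpeh'
i=5: prepend 'r' → 'rywpeh'
i=6: prepend 'z' → 'zrywpeh'
i=7: prepend 'e' → 'ezrywpeh'
i=8: prepend 'w' → 'wezrywpeh'

'wezrywpeh'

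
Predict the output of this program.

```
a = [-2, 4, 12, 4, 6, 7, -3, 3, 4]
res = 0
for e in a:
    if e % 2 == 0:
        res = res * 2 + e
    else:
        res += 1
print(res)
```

134

e=-2: even, res = 0*2+(-2) = -2
e=4: even, res = (-2)*2+4 = 0
e=12: even, res = 0*2+12 = 12
e=4: even, res = 12*2+4 = 28
e=6: even, res = 28*2+6 = 62
e=7: not even, res = 62+1 = 63
e=-3: not even, res = 63+1 = 64
e=3: not even, res = 64+1 = 65
e=4: even, res = 65*2+4 = 134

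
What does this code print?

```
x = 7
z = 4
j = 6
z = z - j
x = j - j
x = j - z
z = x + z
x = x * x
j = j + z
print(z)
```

6

z = 4-6 = -2
x = 6-6 = 0
x = 6-(-2) = 8
z = 8+(-2) = 6
x = 8*8 = 64
j = 6+6 = 12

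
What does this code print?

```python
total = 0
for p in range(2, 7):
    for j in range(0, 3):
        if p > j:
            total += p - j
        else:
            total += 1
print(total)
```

46

p=2,j=0: 2>0, total = 0+2 = 2
p=2,j=1: 2>1, total = 2+1 = 3
p=2,j=2: not 2>2, total = 3+1 = 4
p=3,j=0: 3>0, total = 4+3 = 7
p=3,j=1: 3>1, total = 7+2 = 9
p=3,j=2: 3>2, total = 9+1 = 10
p=4,j=0: 4>0, total = 10+4 = 14
p=4,j=1: 4>1, total = 14+3 = 17
p=4,j=2: 4>2, total = 17+2 = 19
p=5,j=0: 5>0, total = 19+5 = 24
p=5,j=1: 5>1, total = 24+4 = 28
p=5,j=2: 5>2, total = 28+3 = 31
p=6,j=0: 6>0, total = 31+6 = 37
p=6,j=1: 6>1, total = 37+5 = 42
p=6,j=2: 6>2, total = 42+4 = 46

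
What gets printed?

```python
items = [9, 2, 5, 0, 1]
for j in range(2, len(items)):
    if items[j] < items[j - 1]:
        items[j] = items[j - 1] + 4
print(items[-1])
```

j=2: 5>=2, unchanged → [9, 2, 5, 0, 1]
j=3: 0<5, items[3] = 5+4 = 9 → [9, 2, 5, 9, 1]
j=4: 1<9, items[4] = 9+4 = 13 → [9, 2, 5, 9, 13]

13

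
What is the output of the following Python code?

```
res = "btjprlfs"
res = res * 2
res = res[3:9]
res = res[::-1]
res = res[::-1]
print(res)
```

repeat ×2 → 'btjprlfsbtjprlfs'
slice [3:9] → 'prlfsb'
reverse → 'bsflrp'
reverse → 'prlfsb'

prlfsb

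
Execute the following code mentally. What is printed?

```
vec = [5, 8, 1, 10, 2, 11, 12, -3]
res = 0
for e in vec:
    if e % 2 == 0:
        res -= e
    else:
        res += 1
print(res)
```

-28

e=5: not even, res = 0+1 = 1
e=8: even, res = 1-8 = -7
e=1: not even, res = (-7)+1 = -6
e=10: even, res = (-6)-10 = -16
e=2: even, res = (-16)-2 = -18
e=11: not even, res = (-18)+1 = -17
e=12: even, res = (-17)-12 = -29
e=-3: not even, res = (-29)+1 = -28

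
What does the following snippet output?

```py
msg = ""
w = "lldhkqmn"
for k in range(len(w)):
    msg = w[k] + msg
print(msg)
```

nmqkhdll

k=0: prepend 'l' → 'l'
k=1: prepend 'l' → 'll'
k=2: prepend 'd' → 'dll'
k=3: prepend 'h' → 'hdll'
k=4: prepend 'k' → 'khdll'
k=5: prepend 'q' → 'qkhdll'
k=6: prepend 'm' → 'mqkhdll'
k=7: prepend 'n' → 'nmqkhdll'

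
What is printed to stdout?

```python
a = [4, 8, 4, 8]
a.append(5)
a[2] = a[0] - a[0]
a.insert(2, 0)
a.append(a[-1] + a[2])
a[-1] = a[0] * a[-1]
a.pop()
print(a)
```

append 5 → [4, 8, 4, 8, 5]
a[2] = a[0]-a[0] = 4-4 = 0 → [4, 8, 0, 8, 5]
insert 0 at 2 → [4, 8, 0, 0, 8, 5]
append a[-1]+a[2] = 5+0 = 5 → [4, 8, 0, 0, 8, 5, 5]
a[-1] = a[0]*a[-1] = 4*5 = 20 → [4, 8, 0, 0, 8, 5, 20]
pop() removes 20 → [4, 8, 0, 0, 8, 5]

[4, 8, 0, 0, 8, 5]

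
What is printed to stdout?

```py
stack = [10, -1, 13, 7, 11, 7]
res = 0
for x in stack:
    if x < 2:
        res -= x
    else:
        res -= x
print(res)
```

x=10: not <2, res = 0-10 = -10
x=-1: <2, res = (-10)-(-1) = -9
x=13: not <2, res = (-9)-13 = -22
x=7: not <2, res = (-22)-7 = -29
x=11: not <2, res = (-29)-11 = -40
x=7: not <2, res = (-40)-7 = -47

-47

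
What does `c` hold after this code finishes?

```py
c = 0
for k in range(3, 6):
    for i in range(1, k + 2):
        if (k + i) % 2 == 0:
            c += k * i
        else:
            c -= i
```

k=3,i=1: even sum, c = 0+3 = 3
k=3,i=2: odd sum, c = 3-2 = 1
k=3,i=3: even sum, c = 1+9 = 10
k=3,i=4: odd sum, c = 10-4 = 6
k=4,i=1: odd sum, c = 6-1 = 5
k=4,i=2: even sum, c = 5+8 = 13
k=4,i=3: odd sum, c = 13-3 = 10
k=4,i=4: even sum, c = 10+16 = 26
k=4,i=5: odd sum, c = 26-5 = 21
k=5,i=1: even sum, c = 21+5 = 26
k=5,i=2: odd sum, c = 26-2 = 24
k=5,i=3: even sum, c = 24+15 = 39
k=5,i=4: odd sum, c = 39-4 = 35
k=5,i=5: even sum, c = 35+25 = 60
k=5,i=6: odd sum, c = 60-6 = 54

54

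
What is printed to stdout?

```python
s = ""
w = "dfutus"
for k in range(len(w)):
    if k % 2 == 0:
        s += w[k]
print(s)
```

duu

k=0: add 'd' → 'd'
k=1: skip
k=2: add 'u' → 'du'
k=3: skip
k=4: add 'u' → 'duu'
k=5: skip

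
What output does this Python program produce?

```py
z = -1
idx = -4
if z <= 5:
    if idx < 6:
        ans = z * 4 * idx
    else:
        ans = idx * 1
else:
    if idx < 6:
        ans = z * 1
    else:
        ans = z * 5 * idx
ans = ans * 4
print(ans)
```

z=-1, idx=-4
z <= 5 is True; idx < 6 is True
→ ans = z * 4 * idx = 16
ans = 16*4 = 64

64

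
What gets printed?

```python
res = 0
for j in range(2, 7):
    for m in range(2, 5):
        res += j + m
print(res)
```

j=2,m=2: res = 0+4 = 4
j=2,m=3: res = 4+5 = 9
j=2,m=4: res = 9+6 = 15
j=3,m=2: res = 15+5 = 20
j=3,m=3: res = 20+6 = 26
j=3,m=4: res = 26+7 = 33
j=4,m=2: res = 33+6 = 39
j=4,m=3: res = 39+7 = 46
j=4,m=4: res = 46+8 = 54
j=5,m=2: res = 54+7 = 61
j=5,m=3: res = 61+8 = 69
j=5,m=4: res = 69+9 = 78
j=6,m=2: res = 78+8 = 86
j=6,m=3: res = 86+9 = 95
j=6,m=4: res = 95+10 = 105

105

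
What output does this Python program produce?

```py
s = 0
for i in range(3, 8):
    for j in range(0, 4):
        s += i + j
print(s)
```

130

i=3,j=0: s = 0+3 = 3
i=3,j=1: s = 3+4 = 7
i=3,j=2: s = 7+5 = 12
i=3,j=3: s = 12+6 = 18
i=4,j=0: s = 18+4 = 22
i=4,j=1: s = 22+5 = 27
i=4,j=2: s = 27+6 = 33
i=4,j=3: s = 33+7 = 40
i=5,j=0: s = 40+5 = 45
i=5,j=1: s = 45+6 = 51
i=5,j=2: s = 51+7 = 58
i=5,j=3: s = 58+8 = 66
i=6,j=0: s = 66+6 = 72
i=6,j=1: s = 72+7 = 79
i=6,j=2: s = 79+8 = 87
i=6,j=3: s = 87+9 = 96
i=7,j=0: s = 96+7 = 103
i=7,j=1: s = 103+8 = 111
i=7,j=2: s = 111+9 = 120
i=7,j=3: s = 120+10 = 130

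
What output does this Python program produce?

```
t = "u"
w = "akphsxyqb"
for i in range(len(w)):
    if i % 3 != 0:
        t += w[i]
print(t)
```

ukpsxqb

i=0: skip
i=1: add 'k' → 'uk'
i=2: add 'p' → 'ukp'
i=3: skip
i=4: add 's' → 'ukps'
i=5: add 'x' → 'ukpsx'
i=6: skip
i=7: add 'q' → 'ukpsxq'
i=8: add 'b' → 'ukpsxqb'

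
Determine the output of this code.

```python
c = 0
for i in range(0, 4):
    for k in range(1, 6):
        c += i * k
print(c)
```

i=0,k=1: c = 0+0 = 0
i=0,k=2: c = 0+0 = 0
i=0,k=3: c = 0+0 = 0
i=0,k=4: c = 0+0 = 0
i=0,k=5: c = 0+0 = 0
i=1,k=1: c = 0+1 = 1
i=1,k=2: c = 1+2 = 3
i=1,k=3: c = 3+3 = 6
i=1,k=4: c = 6+4 = 10
i=1,k=5: c = 10+5 = 15
i=2,k=1: c = 15+2 = 17
i=2,k=2: c = 17+4 = 21
i=2,k=3: c = 21+6 = 27
i=2,k=4: c = 27+8 = 35
i=2,k=5: c = 35+10 = 45
i=3,k=1: c = 45+3 = 48
i=3,k=2: c = 48+6 = 54
i=3,k=3: c = 54+9 = 63
i=3,k=4: c = 63+12 = 75
i=3,k=5: c = 75+15 = 90

90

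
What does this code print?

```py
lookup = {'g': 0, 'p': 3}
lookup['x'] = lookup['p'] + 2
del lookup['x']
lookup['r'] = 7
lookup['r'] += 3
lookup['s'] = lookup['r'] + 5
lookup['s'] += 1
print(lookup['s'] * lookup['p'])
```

48

lookup['x'] = lookup['p']+2 = 5 → {'g': 0, 'p': 3, 'x': 5}
del 'x' → {'g': 0, 'p': 3}
lookup['r'] = 7 → {'g': 0, 'p': 3, 'r': 7}
lookup['r'] = 7+3 = 10 → {'g': 0, 'p': 3, 'r': 10}
lookup['s'] = lookup['r']+5 = 15 → {'g': 0, 'p': 3, 'r': 10, 's': 15}
lookup['s'] = 15+1 = 16 → {'g': 0, 'p': 3, 'r': 10, 's': 16}
lookup['s']*lookup['p'] = 16*3 = 48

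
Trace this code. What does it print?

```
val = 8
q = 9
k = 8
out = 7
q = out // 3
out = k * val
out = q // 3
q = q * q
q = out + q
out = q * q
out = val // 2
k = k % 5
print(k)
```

q = 7//3 = 2
out = 8*8 = 64
out = 2//3 = 0
q = 2*2 = 4
q = 0+4 = 4
out = 4*4 = 16
out = 8//2 = 4
k = 8%5 = 3

3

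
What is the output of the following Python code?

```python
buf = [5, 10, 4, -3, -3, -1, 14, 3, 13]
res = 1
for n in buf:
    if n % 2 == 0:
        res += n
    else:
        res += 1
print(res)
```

n=5: not even, res = 1+1 = 2
n=10: even, res = 2+10 = 12
n=4: even, res = 12+4 = 16
n=-3: not even, res = 16+1 = 17
n=-3: not even, res = 17+1 = 18
n=-1: not even, res = 18+1 = 19
n=14: even, res = 19+14 = 33
n=3: not even, res = 33+1 = 34
n=13: not even, res = 34+1 = 35

35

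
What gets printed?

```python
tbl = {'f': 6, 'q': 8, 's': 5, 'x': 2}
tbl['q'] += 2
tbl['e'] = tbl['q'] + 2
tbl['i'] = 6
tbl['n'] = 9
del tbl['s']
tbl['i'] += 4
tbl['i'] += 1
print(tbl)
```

{'f': 6, 'q': 10, 'x': 2, 'e': 12, 'i': 11, 'n': 9}

tbl['q'] = 8+2 = 10 → {'f': 6, 'q': 10, 's': 5, 'x': 2}
tbl['e'] = tbl['q']+2 = 12 → {'f': 6, 'q': 10, 's': 5, 'x': 2, 'e': 12}
tbl['i'] = 6 → {'f': 6, 'q': 10, 's': 5, 'x': 2, 'e': 12, 'i': 6}
tbl['n'] = 9 → {'f': 6, 'q': 10, 's': 5, 'x': 2, 'e': 12, 'i': 6, 'n': 9}
del 's' → {'f': 6, 'q': 10, 'x': 2, 'e': 12, 'i': 6, 'n': 9}
tbl['i'] = 6+4 = 10 → {'f': 6, 'q': 10, 'x': 2, 'e': 12, 'i': 10, 'n': 9}
tbl['i'] = 10+1 = 11 → {'f': 6, 'q': 10, 'x': 2, 'e': 12, 'i': 11, 'n': 9}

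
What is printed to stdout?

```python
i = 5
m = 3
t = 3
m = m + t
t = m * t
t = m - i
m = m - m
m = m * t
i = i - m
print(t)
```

1

m = 3+3 = 6
t = 6*3 = 18
t = 6-5 = 1
m = 6-6 = 0
m = 0*1 = 0
i = 5-0 = 5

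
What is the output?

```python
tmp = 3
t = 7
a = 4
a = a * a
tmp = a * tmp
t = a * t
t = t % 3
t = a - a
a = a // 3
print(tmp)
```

48

a = 4*4 = 16
tmp = 16*3 = 48
t = 16*7 = 112
t = 112%3 = 1
t = 16-16 = 0
a = 16//3 = 5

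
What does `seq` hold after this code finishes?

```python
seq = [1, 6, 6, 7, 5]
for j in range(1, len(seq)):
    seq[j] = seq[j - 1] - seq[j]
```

[1, -5, -11, -18, -23]

j=1: seq[1] = 1-6 = -5 → [1, -5, 6, 7, 5]
j=2: seq[2] = (-5)-6 = -11 → [1, -5, -11, 7, 5]
j=3: seq[3] = (-11)-7 = -18 → [1, -5, -11, -18, 5]
j=4: seq[4] = (-18)-5 = -23 → [1, -5, -11, -18, -23]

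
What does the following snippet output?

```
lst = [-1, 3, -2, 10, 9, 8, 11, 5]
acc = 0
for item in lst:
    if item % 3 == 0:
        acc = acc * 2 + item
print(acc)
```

item=-1: not %3==0
item=3: %3==0, acc = 0*2+3 = 3
item=-2: not %3==0
item=10: not %3==0
item=9: %3==0, acc = 3*2+9 = 15
item=8: not %3==0
item=11: not %3==0
item=5: not %3==0

15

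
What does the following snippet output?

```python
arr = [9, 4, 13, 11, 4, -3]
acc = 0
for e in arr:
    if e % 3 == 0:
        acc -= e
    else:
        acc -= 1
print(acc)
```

-10

e=9: %3==0, acc = 0-9 = -9
e=4: not %3==0, acc = (-9)-1 = -10
e=13: not %3==0, acc = (-10)-1 = -11
e=11: not %3==0, acc = (-11)-1 = -12
e=4: not %3==0, acc = (-12)-1 = -13
e=-3: %3==0, acc = (-13)-(-3) = -10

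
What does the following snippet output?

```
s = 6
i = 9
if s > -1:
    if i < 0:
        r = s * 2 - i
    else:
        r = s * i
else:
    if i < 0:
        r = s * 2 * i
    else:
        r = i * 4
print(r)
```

54

s=6, i=9
s > -1 is True; i < 0 is False
→ r = s * i = 54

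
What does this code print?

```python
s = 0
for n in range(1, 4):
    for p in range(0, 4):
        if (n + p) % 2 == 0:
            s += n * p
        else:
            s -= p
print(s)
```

12

n=1,p=0: odd sum, s = 0-0 = 0
n=1,p=1: even sum, s = 0+1 = 1
n=1,p=2: odd sum, s = 1-2 = -1
n=1,p=3: even sum, s = (-1)+3 = 2
n=2,p=0: even sum, s = 2+0 = 2
n=2,p=1: odd sum, s = 2-1 = 1
n=2,p=2: even sum, s = 1+4 = 5
n=2,p=3: odd sum, s = 5-3 = 2
n=3,p=0: odd sum, s = 2-0 = 2
n=3,p=1: even sum, s = 2+3 = 5
n=3,p=2: odd sum, s = 5-2 = 3
n=3,p=3: even sum, s = 3+9 = 12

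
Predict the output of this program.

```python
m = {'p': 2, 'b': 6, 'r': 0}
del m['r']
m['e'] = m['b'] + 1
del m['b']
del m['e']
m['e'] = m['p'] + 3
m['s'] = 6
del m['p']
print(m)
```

{'e': 5, 's': 6}

del 'r' → {'p': 2, 'b': 6}
m['e'] = m['b']+1 = 7 → {'p': 2, 'b': 6, 'e': 7}
del 'b' → {'p': 2, 'e': 7}
del 'e' → {'p': 2}
m['e'] = m['p']+3 = 5 → {'p': 2, 'e': 5}
m['s'] = 6 → {'p': 2, 'e': 5, 's': 6}
del 'p' → {'e': 5, 's': 6}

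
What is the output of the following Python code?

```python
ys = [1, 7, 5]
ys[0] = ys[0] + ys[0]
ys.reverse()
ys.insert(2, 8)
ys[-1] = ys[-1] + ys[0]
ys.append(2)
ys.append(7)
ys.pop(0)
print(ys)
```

ys[0] = ys[0]+ys[0] = 1+1 = 2 → [2, 7, 5]
reverse → [5, 7, 2]
insert 8 at 2 → [5, 7, 8, 2]
ys[-1] = ys[-1]+ys[0] = 2+5 = 7 → [5, 7, 8, 7]
append 2 → [5, 7, 8, 7, 2]
append 7 → [5, 7, 8, 7, 2, 7]
pop(0) removes 5 → [7, 8, 7, 2, 7]

[7, 8, 7, 2, 7]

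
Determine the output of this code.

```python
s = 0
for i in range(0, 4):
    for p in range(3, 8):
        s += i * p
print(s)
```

i=0,p=3: s = 0+0 = 0
i=0,p=4: s = 0+0 = 0
i=0,p=5: s = 0+0 = 0
i=0,p=6: s = 0+0 = 0
i=0,p=7: s = 0+0 = 0
i=1,p=3: s = 0+3 = 3
i=1,p=4: s = 3+4 = 7
i=1,p=5: s = 7+5 = 12
i=1,p=6: s = 12+6 = 18
i=1,p=7: s = 18+7 = 25
i=2,p=3: s = 25+6 = 31
i=2,p=4: s = 31+8 = 39
i=2,p=5: s = 39+10 = 49
i=2,p=6: s = 49+12 = 61
i=2,p=7: s = 61+14 = 75
i=3,p=3: s = 75+9 = 84
i=3,p=4: s = 84+12 = 96
i=3,p=5: s = 96+15 = 111
i=3,p=6: s = 111+18 = 129
i=3,p=7: s = 129+21 = 150

150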